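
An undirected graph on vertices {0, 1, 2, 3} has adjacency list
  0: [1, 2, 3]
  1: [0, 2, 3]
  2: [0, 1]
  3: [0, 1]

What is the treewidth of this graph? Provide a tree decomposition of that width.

Treewidth 2.
One optimal decomposition is:
Bags: B1 = {0, 1, 2}  B2 = {0, 1, 3}
Tree: B1–B2

The largest bag has 3 vertices, giving width 2; this decomposition certifies tw(G) ≤ 2. For the lower bound, the 3 vertices {0, 1, 2} are pairwise adjacent, and any tree decomposition puts a clique entirely inside one bag — forcing width ≥ 2. The upper and lower bounds meet at 2, so that is the treewidth.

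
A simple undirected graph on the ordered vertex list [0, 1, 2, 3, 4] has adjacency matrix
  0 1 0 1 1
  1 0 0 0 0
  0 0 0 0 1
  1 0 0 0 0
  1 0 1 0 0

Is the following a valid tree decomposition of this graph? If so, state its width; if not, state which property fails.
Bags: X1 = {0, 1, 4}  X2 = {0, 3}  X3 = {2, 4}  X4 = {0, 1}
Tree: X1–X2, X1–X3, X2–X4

No — bags containing vertex 1 are not connected in the tree.

A tree decomposition must satisfy three properties: every vertex lies in some bag; for every edge, both endpoints lie together in some bag; and for every vertex, the bags containing it form a connected subtree. Here bags containing vertex 1 are not connected in the tree, so the decomposition is invalid.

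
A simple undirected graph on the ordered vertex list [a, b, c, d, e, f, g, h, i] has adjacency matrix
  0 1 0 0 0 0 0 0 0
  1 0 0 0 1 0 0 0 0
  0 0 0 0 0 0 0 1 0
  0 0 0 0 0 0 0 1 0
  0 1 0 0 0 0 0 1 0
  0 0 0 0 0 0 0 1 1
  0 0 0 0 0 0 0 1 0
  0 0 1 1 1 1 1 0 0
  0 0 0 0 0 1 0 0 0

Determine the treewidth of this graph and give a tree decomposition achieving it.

Each bag holds 2 vertices, so the decomposition has width 1, which upper-bounds the treewidth. Any graph with an edge has treewidth ≥ 1, and G has the edge c–h. The upper and lower bounds meet at 1, so that is the treewidth.

Treewidth 1.
Bags: B1 = {c, h}  B2 = {e, h}  B3 = {f, h}  B4 = {f, i}  B5 = {b, e}  B6 = {d, h}  B7 = {a, b}  B8 = {g, h}
Tree: B1–B2, B1–B3, B3–B4, B2–B5, B1–B6, B5–B7, B3–B8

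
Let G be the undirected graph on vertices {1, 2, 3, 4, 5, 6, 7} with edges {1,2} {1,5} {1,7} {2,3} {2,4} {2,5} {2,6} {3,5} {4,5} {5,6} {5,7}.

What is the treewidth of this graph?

A width-2 tree decomposition is:
Bags: B1 = {2, 5, 6}  B2 = {1, 2, 5}  B3 = {1, 5, 7}  B4 = {2, 4, 5}  B5 = {2, 3, 5}
Tree: B1–B2, B2–B3, B1–B4, B4–B5
Each bag holds 3 vertices, so the decomposition has width 2, which upper-bounds the treewidth. For the lower bound, the 3 vertices {1, 2, 5} are pairwise adjacent, and any tree decomposition puts a clique entirely inside one bag — forcing width ≥ 2. Combining the bounds, tw(G) = 2.

2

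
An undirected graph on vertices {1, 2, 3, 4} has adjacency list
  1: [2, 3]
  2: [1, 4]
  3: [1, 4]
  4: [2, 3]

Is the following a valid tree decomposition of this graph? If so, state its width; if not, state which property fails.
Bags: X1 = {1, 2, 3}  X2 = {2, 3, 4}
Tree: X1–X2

Vertex coverage: the bags together contain {1, 2, 3, 4}, the full vertex set. Edge coverage: each edge of G has both endpoints in at least one bag. Running intersection: for every vertex, the bags containing it form a connected subtree. All three properties hold, so this is a valid tree decomposition of width max|bag| − 1 = 2, and hence tw(G) ≤ 2.

Yes; width 2.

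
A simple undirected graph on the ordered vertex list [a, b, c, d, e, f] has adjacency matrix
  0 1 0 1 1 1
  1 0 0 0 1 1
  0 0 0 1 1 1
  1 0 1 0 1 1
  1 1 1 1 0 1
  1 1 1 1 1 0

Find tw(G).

A width-3 tree decomposition is:
Bags: B1 = {c, d, e, f}  B2 = {a, d, e, f}  B3 = {a, b, e, f}
Tree: B1–B2, B2–B3
Every bag has size at most 4, so the width is 4 − 1 = 3 and tw(G) ≤ 3. On the other hand G contains the 4-clique {c, d, e, f}. A clique must lie in a single bag of any decomposition, so no decomposition can have width below 3. Combining the bounds, tw(G) = 3.

3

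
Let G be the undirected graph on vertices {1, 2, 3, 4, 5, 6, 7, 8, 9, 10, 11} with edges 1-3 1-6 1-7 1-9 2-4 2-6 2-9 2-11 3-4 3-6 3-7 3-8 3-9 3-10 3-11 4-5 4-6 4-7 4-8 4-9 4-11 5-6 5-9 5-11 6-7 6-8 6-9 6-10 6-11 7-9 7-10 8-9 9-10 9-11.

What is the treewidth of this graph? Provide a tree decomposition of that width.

Every bag has size at most 5, so the width is 5 − 1 = 4 and tw(G) ≤ 4. For the lower bound, the 5 vertices {2, 4, 6, 9, 11} are pairwise adjacent, and any tree decomposition puts a clique entirely inside one bag — forcing width ≥ 4. Combining the bounds, tw(G) = 4.

Treewidth 4.
One such decomposition:
Bags: B1 = {3, 4, 6, 7, 9}  B2 = {3, 4, 6, 9, 11}  B3 = {3, 4, 6, 8, 9}  B4 = {1, 3, 6, 7, 9}  B5 = {2, 4, 6, 9, 11}  B6 = {4, 5, 6, 9, 11}  B7 = {3, 6, 7, 9, 10}
Tree: B1–B2, B1–B3, B1–B4, B2–B5, B2–B6, B1–B7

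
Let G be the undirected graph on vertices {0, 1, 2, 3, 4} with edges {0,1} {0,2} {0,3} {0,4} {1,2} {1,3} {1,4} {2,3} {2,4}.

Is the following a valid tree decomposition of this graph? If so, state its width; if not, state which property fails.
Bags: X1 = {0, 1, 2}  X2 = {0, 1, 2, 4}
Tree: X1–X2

No — vertex 3 appears in no bag.

A tree decomposition must satisfy three properties: every vertex lies in some bag; for every edge, both endpoints lie together in some bag; and for every vertex, the bags containing it form a connected subtree. Here vertex 3 appears in no bag, so the decomposition is invalid.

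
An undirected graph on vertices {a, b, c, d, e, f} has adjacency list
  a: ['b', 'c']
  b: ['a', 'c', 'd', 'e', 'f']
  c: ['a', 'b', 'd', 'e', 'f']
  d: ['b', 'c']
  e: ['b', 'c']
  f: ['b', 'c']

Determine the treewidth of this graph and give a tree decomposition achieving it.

Treewidth 2.
One optimal decomposition is:
Bags: B1 = {b, c, e}  B2 = {b, c, d}  B3 = {a, b, c}  B4 = {b, c, f}
Tree: B1–B2, B2–B3, B1–B4

The largest bag has 3 vertices, giving width 2; this decomposition certifies tw(G) ≤ 2. Conversely, {b, c, d} is a clique of size 3, and the vertices of any clique must share a bag in every tree decomposition; so some bag has ≥ 3 vertices and tw(G) ≥ 2. The upper and lower bounds meet at 2, so that is the treewidth.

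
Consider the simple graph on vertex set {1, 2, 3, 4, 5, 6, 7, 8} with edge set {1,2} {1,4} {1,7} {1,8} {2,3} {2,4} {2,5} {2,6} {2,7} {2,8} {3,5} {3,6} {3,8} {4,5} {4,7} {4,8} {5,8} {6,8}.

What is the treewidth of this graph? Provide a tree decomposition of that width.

The largest bag has 4 vertices, giving width 3; this decomposition certifies tw(G) ≤ 3. Conversely, {1, 2, 4, 8} is a clique of size 4, and the vertices of any clique must share a bag in every tree decomposition; so some bag has ≥ 4 vertices and tw(G) ≥ 3. Hence tw(G) = 3 exactly.

Treewidth 3.
One such decomposition:
Bags: B1 = {2, 3, 5, 8}  B2 = {2, 4, 5, 8}  B3 = {2, 3, 6, 8}  B4 = {1, 2, 4, 8}  B5 = {1, 2, 4, 7}
Tree: B1–B2, B1–B3, B2–B4, B4–B5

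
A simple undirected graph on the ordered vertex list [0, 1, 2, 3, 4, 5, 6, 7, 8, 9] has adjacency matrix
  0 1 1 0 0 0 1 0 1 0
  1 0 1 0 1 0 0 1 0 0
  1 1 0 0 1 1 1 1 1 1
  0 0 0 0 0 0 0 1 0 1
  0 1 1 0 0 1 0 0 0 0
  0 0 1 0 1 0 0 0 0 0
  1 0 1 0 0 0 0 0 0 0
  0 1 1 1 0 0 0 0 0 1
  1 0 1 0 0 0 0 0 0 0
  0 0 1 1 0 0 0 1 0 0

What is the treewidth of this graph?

2

A width-2 tree decomposition is:
Bags: B1 = {0, 1, 2}  B2 = {0, 2, 8}  B3 = {1, 2, 7}  B4 = {1, 2, 4}  B5 = {2, 7, 9}  B6 = {2, 4, 5}  B7 = {0, 2, 6}  B8 = {3, 7, 9}
Tree: B1–B2, B1–B3, B1–B4, B3–B5, B4–B6, B2–B7, B5–B8
Each bag holds 3 vertices, so the decomposition has width 2, which upper-bounds the treewidth. On the other hand G contains the 3-clique {0, 2, 8}. A clique must lie in a single bag of any decomposition, so no decomposition can have width below 2. Hence tw(G) = 2 exactly.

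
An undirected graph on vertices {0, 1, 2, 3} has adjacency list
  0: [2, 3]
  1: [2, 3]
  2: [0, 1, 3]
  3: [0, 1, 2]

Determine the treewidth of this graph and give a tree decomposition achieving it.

Treewidth 2.
Bags: B1 = {1, 2, 3}  B2 = {0, 2, 3}
Tree: B1–B2

Each bag holds 3 vertices, so the decomposition has width 2, which upper-bounds the treewidth. Conversely, {0, 2, 3} is a clique of size 3, and the vertices of any clique must share a bag in every tree decomposition; so some bag has ≥ 3 vertices and tw(G) ≥ 2. The upper and lower bounds meet at 2, so that is the treewidth.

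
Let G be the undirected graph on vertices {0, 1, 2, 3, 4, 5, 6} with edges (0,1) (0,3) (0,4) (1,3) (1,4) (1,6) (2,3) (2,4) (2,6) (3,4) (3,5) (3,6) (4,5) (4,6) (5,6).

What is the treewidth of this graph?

3

A width-3 tree decomposition is:
Bags: B1 = {3, 4, 5, 6}  B2 = {1, 3, 4, 6}  B3 = {0, 1, 3, 4}  B4 = {2, 3, 4, 6}
Tree: B1–B2, B2–B3, B2–B4
Each bag holds 4 vertices, so the decomposition has width 3, which upper-bounds the treewidth. Conversely, {0, 1, 3, 4} is a clique of size 4, and the vertices of any clique must share a bag in every tree decomposition; so some bag has ≥ 4 vertices and tw(G) ≥ 3. Combining the bounds, tw(G) = 3.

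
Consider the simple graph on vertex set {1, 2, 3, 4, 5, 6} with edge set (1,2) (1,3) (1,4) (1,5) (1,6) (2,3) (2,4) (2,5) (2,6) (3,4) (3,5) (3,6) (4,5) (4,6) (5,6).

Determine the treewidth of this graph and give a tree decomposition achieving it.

Treewidth 5.
One such decomposition:
Bags: B1 = {1, 2, 3, 4, 5, 6}
Tree: (single bag)

With just one bag of size 6, the width is 6 − 1 = 5, so tw(G) ≤ 5. On the other hand G contains the 6-clique {1, 2, 3, 4, 5, 6}. A clique must lie in a single bag of any decomposition, so no decomposition can have width below 5. The upper and lower bounds meet at 5, so that is the treewidth.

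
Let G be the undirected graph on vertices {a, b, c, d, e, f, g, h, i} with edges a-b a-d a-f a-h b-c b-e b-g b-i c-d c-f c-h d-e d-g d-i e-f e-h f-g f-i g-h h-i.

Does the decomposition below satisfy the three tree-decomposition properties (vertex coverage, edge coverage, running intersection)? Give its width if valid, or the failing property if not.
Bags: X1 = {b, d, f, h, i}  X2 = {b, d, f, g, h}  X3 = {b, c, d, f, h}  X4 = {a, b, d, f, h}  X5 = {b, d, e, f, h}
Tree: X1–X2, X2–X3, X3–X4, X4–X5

Vertex coverage: the bags together contain {a, b, c, d, e, f, g, h, i}, the full vertex set. Edge coverage: each edge of G has both endpoints in at least one bag. Running intersection: for every vertex, the bags containing it form a connected subtree. All three properties hold, so this is a valid tree decomposition of width max|bag| − 1 = 4, and hence tw(G) ≤ 4.

Yes; width 4.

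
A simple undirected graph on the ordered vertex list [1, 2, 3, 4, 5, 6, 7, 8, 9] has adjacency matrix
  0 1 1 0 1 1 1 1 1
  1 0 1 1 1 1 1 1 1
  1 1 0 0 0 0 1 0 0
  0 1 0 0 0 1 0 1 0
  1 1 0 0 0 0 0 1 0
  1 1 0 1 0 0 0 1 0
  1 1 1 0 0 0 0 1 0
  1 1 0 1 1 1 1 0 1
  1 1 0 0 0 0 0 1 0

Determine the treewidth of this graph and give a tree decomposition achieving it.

Each bag holds 4 vertices, so the decomposition has width 3, which upper-bounds the treewidth. For the lower bound, the 4 vertices {1, 2, 8, 9} are pairwise adjacent, and any tree decomposition puts a clique entirely inside one bag — forcing width ≥ 3. Therefore the treewidth is 3.

Treewidth 3.
One optimal decomposition is:
Bags: B1 = {1, 2, 6, 8}  B2 = {1, 2, 7, 8}  B3 = {1, 2, 3, 7}  B4 = {2, 4, 6, 8}  B5 = {1, 2, 8, 9}  B6 = {1, 2, 5, 8}
Tree: B1–B2, B2–B3, B1–B4, B1–B5, B2–B6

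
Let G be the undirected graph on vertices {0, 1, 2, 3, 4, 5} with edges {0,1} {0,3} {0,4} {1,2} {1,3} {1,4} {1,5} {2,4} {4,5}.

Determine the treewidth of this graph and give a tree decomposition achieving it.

Treewidth 2.
One such decomposition:
Bags: B1 = {0, 1, 4}  B2 = {0, 1, 3}  B3 = {1, 4, 5}  B4 = {1, 2, 4}
Tree: B1–B2, B1–B3, B3–B4

The largest bag has 3 vertices, giving width 2; this decomposition certifies tw(G) ≤ 2. For the lower bound, the 3 vertices {0, 1, 3} are pairwise adjacent, and any tree decomposition puts a clique entirely inside one bag — forcing width ≥ 2. Hence tw(G) = 2 exactly.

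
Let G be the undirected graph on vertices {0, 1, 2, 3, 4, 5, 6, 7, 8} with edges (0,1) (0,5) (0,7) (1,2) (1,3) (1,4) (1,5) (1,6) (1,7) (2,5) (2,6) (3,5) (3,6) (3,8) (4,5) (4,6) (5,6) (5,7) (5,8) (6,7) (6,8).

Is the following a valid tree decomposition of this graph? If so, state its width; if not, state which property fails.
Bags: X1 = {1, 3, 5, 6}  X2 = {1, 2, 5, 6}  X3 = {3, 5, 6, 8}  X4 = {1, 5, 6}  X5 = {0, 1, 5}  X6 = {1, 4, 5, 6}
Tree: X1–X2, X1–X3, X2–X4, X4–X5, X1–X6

A tree decomposition must satisfy three properties: every vertex lies in some bag; for every edge, both endpoints lie together in some bag; and for every vertex, the bags containing it form a connected subtree. Here vertex 7 appears in no bag, so the decomposition is invalid.

No — vertex 7 appears in no bag.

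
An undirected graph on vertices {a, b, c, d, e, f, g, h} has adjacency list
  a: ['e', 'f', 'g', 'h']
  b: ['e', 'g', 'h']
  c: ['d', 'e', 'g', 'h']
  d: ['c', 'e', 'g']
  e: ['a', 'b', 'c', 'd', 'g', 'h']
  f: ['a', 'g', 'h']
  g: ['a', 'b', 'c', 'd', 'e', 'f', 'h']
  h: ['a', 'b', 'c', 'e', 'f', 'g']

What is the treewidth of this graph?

A width-3 tree decomposition is:
Bags: B1 = {a, e, g, h}  B2 = {b, e, g, h}  B3 = {c, e, g, h}  B4 = {a, f, g, h}  B5 = {c, d, e, g}
Tree: B1–B2, B2–B3, B1–B4, B3–B5
Every bag has size at most 4, so the width is 4 − 1 = 3 and tw(G) ≤ 3. Conversely, {c, d, e, g} is a clique of size 4, and the vertices of any clique must share a bag in every tree decomposition; so some bag has ≥ 4 vertices and tw(G) ≥ 3. Hence tw(G) = 3 exactly.

3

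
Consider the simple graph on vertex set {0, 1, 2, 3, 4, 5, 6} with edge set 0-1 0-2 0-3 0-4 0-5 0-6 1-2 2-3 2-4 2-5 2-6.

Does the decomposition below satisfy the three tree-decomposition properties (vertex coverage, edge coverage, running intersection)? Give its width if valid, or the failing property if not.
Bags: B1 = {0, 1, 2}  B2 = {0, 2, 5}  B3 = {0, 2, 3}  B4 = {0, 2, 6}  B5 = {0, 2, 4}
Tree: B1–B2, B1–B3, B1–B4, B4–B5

Yes; width 2.

Every vertex of G appears in some bag (union = {0, 1, 2, 3, 4, 5, 6}); every edge is covered by a bag; and for each vertex v the set of bags containing v is connected in the bag tree. The decomposition is therefore valid. The largest bag has 3 vertices, so the width is 2.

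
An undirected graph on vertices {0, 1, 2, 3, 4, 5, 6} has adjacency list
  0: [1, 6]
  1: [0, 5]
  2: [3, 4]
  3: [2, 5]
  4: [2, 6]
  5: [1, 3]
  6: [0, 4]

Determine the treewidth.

2

A width-2 tree decomposition is:
Bags: B1 = {0, 4, 6}  B2 = {0, 1, 4}  B3 = {1, 4, 5}  B4 = {3, 4, 5}  B5 = {2, 3, 4}
Tree: B1–B2, B2–B3, B3–B4, B4–B5
Each bag holds 3 vertices, so the decomposition has width 2, which upper-bounds the treewidth. Since 4–6–0–1–5–3–2–4 is a cycle in G, G is not acyclic. Forests are exactly the graphs of treewidth ≤ 1, so tw(G) ≥ 2. Combining the bounds, tw(G) = 2.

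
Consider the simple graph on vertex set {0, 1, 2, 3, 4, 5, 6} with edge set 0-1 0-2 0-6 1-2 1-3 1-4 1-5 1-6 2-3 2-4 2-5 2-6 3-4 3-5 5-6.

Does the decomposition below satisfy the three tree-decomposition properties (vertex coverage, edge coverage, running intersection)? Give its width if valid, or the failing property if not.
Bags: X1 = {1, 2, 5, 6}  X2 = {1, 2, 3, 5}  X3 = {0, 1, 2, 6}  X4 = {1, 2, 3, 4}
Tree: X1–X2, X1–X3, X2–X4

Vertex coverage: the bags together contain {0, 1, 2, 3, 4, 5, 6}, the full vertex set. Edge coverage: each edge of G has both endpoints in at least one bag. Running intersection: for every vertex, the bags containing it form a connected subtree. All three properties hold, so this is a valid tree decomposition of width max|bag| − 1 = 3, and hence tw(G) ≤ 3.

Yes; width 3.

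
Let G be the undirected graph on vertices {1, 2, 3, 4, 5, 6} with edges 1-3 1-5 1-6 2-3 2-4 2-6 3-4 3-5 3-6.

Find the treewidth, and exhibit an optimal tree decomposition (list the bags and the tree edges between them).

Each bag holds 3 vertices, so the decomposition has width 2, which upper-bounds the treewidth. For the lower bound, the 3 vertices {1, 3, 5} are pairwise adjacent, and any tree decomposition puts a clique entirely inside one bag — forcing width ≥ 2. Therefore the treewidth is 2.

Treewidth 2.
Bags: B1 = {1, 3, 6}  B2 = {1, 3, 5}  B3 = {2, 3, 6}  B4 = {2, 3, 4}
Tree: B1–B2, B1–B3, B3–B4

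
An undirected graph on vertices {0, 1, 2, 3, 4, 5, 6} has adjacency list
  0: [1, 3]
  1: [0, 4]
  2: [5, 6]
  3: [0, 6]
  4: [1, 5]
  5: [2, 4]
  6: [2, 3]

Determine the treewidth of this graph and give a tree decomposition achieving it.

Treewidth 2.
Bags: B1 = {2, 4, 5}  B2 = {1, 2, 4}  B3 = {0, 1, 2}  B4 = {0, 2, 3}  B5 = {2, 3, 6}
Tree: B1–B2, B2–B3, B3–B4, B4–B5

Every bag has size at most 3, so the width is 3 − 1 = 2 and tw(G) ≤ 2. Since 2–5–4–1–0–3–6–2 is a cycle in G, G is not acyclic. Forests are exactly the graphs of treewidth ≤ 1, so tw(G) ≥ 2. Combining the bounds, tw(G) = 2.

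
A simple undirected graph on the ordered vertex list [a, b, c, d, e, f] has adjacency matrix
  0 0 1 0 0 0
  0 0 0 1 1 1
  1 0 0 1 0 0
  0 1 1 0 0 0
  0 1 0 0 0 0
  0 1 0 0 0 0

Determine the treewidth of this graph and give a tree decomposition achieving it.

Each bag holds 2 vertices, so the decomposition has width 1, which upper-bounds the treewidth. G has an edge, so its treewidth is at least 1. Therefore the treewidth is 1.

Treewidth 1.
One such decomposition:
Bags: B1 = {b, e}  B2 = {b, d}  B3 = {c, d}  B4 = {b, f}  B5 = {a, c}
Tree: B1–B2, B2–B3, B2–B4, B3–B5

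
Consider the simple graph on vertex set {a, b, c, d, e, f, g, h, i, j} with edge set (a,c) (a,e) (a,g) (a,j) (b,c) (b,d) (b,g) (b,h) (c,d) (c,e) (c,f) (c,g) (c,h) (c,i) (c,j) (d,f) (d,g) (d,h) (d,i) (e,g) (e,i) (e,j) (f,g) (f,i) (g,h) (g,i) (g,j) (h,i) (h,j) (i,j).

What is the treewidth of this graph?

A width-4 tree decomposition is:
Bags: B1 = {b, c, d, g, h}  B2 = {c, d, g, h, i}  B3 = {c, g, h, i, j}  B4 = {c, d, f, g, i}  B5 = {c, e, g, i, j}  B6 = {a, c, e, g, j}
Tree: B1–B2, B2–B3, B2–B4, B3–B5, B5–B6
The largest bag has 5 vertices, giving width 4; this decomposition certifies tw(G) ≤ 4. Conversely, {a, c, e, g, j} is a clique of size 5, and the vertices of any clique must share a bag in every tree decomposition; so some bag has ≥ 5 vertices and tw(G) ≥ 4. Combining the bounds, tw(G) = 4.

4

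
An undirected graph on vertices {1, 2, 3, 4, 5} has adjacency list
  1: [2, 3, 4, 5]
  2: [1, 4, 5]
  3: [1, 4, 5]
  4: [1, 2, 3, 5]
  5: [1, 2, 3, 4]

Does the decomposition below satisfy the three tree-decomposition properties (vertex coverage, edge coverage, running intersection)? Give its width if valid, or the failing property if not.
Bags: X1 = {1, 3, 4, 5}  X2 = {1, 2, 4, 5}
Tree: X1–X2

Yes; width 3.

Every vertex of G appears in some bag (union = {1, 2, 3, 4, 5}); every edge is covered by a bag; and for each vertex v the set of bags containing v is connected in the bag tree. The decomposition is therefore valid. The largest bag has 4 vertices, so the width is 3.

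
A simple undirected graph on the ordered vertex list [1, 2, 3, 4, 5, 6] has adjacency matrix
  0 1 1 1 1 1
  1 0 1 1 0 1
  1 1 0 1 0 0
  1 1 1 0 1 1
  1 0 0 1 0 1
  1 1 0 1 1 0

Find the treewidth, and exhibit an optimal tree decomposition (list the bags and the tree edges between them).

Treewidth 3.
Bags: B1 = {1, 2, 3, 4}  B2 = {1, 2, 4, 6}  B3 = {1, 4, 5, 6}
Tree: B1–B2, B2–B3

Every bag has size at most 4, so the width is 4 − 1 = 3 and tw(G) ≤ 3. Conversely, {1, 2, 3, 4} is a clique of size 4, and the vertices of any clique must share a bag in every tree decomposition; so some bag has ≥ 4 vertices and tw(G) ≥ 3. The upper and lower bounds meet at 3, so that is the treewidth.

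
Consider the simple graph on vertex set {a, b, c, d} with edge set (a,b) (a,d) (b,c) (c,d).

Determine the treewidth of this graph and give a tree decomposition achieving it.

Treewidth 2.
One optimal decomposition is:
Bags: B1 = {a, b, c}  B2 = {a, c, d}
Tree: B1–B2

The largest bag has 3 vertices, giving width 2; this decomposition certifies tw(G) ≤ 2. Since c–b–a–d–c is a cycle in G, G is not acyclic. Forests are exactly the graphs of treewidth ≤ 1, so tw(G) ≥ 2. Hence tw(G) = 2 exactly.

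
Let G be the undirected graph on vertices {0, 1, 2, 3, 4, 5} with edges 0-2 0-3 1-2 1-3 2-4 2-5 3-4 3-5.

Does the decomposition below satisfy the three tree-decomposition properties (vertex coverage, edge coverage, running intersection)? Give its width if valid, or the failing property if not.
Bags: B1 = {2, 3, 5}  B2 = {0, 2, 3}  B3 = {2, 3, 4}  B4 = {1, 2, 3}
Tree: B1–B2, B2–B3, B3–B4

Checking the three conditions: (i) the bags cover all of {0, 1, 2, 3, 4, 5}; (ii) for each edge, some bag contains both endpoints; (iii) the bags containing any fixed vertex form a subtree. All hold, so the decomposition is valid with width 3 − 1 = 2.

Yes; width 2.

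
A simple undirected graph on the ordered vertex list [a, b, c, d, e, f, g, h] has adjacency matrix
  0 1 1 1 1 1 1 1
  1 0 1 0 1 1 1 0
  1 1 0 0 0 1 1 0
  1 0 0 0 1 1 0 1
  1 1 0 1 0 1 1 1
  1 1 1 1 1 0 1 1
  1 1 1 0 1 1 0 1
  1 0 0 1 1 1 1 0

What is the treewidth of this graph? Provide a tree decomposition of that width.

Treewidth 4.
Bags: B1 = {a, e, f, g, h}  B2 = {a, b, e, f, g}  B3 = {a, b, c, f, g}  B4 = {a, d, e, f, h}
Tree: B1–B2, B2–B3, B1–B4

Each bag holds 5 vertices, so the decomposition has width 4, which upper-bounds the treewidth. Conversely, {a, d, e, f, h} is a clique of size 5, and the vertices of any clique must share a bag in every tree decomposition; so some bag has ≥ 5 vertices and tw(G) ≥ 4. Hence tw(G) = 4 exactly.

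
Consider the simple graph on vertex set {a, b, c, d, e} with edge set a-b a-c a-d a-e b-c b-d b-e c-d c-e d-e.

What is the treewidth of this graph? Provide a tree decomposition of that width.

Treewidth 4.
Bags: B1 = {a, b, c, d, e}
Tree: (single bag)

With just one bag of size 5, the width is 5 − 1 = 4, so tw(G) ≤ 4. For the lower bound, the 5 vertices {a, b, c, d, e} are pairwise adjacent, and any tree decomposition puts a clique entirely inside one bag — forcing width ≥ 4. Combining the bounds, tw(G) = 4.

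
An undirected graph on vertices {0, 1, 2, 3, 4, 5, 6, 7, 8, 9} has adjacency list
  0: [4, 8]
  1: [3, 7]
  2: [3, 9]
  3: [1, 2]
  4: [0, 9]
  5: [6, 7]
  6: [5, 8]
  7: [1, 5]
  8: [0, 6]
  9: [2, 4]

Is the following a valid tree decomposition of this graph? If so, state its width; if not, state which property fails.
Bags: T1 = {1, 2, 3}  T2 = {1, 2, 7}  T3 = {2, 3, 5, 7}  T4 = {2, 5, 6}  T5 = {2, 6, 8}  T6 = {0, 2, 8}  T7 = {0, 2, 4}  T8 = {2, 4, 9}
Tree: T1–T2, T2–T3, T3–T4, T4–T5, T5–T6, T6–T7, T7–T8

A tree decomposition must satisfy three properties: every vertex lies in some bag; for every edge, both endpoints lie together in some bag; and for every vertex, the bags containing it form a connected subtree. Here bags containing vertex 3 are not connected in the tree, so the decomposition is invalid.

No — bags containing vertex 3 are not connected in the tree.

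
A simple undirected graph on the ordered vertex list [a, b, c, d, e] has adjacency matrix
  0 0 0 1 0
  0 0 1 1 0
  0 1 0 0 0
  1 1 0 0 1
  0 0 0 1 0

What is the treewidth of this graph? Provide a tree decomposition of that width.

The largest bag has 2 vertices, giving width 1; this decomposition certifies tw(G) ≤ 1. Any graph with an edge has treewidth ≥ 1, and G has the edge b–d. Therefore the treewidth is 1.

Treewidth 1.
One such decomposition:
Bags: B1 = {b, d}  B2 = {b, c}  B3 = {d, e}  B4 = {a, d}
Tree: B1–B2, B1–B3, B3–B4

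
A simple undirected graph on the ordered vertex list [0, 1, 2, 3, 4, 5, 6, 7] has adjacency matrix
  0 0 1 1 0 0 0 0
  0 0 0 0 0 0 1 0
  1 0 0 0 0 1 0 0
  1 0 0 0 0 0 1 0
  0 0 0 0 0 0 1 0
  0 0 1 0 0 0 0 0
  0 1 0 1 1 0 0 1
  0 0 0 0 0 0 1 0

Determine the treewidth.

A width-1 tree decomposition is:
Bags: B1 = {3, 6}  B2 = {4, 6}  B3 = {0, 3}  B4 = {6, 7}  B5 = {0, 2}  B6 = {2, 5}  B7 = {1, 6}
Tree: B1–B2, B1–B3, B2–B4, B3–B5, B5–B6, B4–B7
The largest bag has 2 vertices, giving width 1; this decomposition certifies tw(G) ≤ 1. Since G has at least one edge (e.g. 3–6), it is not an edgeless graph, so tw(G) ≥ 1. The upper and lower bounds meet at 1, so that is the treewidth.

1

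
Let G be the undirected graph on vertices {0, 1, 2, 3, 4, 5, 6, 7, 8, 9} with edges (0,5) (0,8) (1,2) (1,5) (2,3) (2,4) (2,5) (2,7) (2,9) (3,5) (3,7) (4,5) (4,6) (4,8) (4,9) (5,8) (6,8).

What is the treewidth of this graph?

2

A width-2 tree decomposition is:
Bags: B1 = {2, 4, 5}  B2 = {4, 5, 8}  B3 = {2, 4, 9}  B4 = {0, 5, 8}  B5 = {2, 3, 5}  B6 = {1, 2, 5}  B7 = {4, 6, 8}  B8 = {2, 3, 7}
Tree: B1–B2, B1–B3, B2–B4, B1–B5, B1–B6, B2–B7, B5–B8
The largest bag has 3 vertices, giving width 2; this decomposition certifies tw(G) ≤ 2. On the other hand G contains the 3-clique {0, 5, 8}. A clique must lie in a single bag of any decomposition, so no decomposition can have width below 2. Hence tw(G) = 2 exactly.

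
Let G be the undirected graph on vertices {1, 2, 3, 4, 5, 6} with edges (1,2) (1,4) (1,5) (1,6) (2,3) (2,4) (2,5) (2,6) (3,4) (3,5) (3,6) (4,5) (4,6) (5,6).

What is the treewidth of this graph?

A width-4 tree decomposition is:
Bags: B1 = {2, 3, 4, 5, 6}  B2 = {1, 2, 4, 5, 6}
Tree: B1–B2
Each bag holds 5 vertices, so the decomposition has width 4, which upper-bounds the treewidth. Conversely, {1, 2, 4, 5, 6} is a clique of size 5, and the vertices of any clique must share a bag in every tree decomposition; so some bag has ≥ 5 vertices and tw(G) ≥ 4. Combining the bounds, tw(G) = 4.

4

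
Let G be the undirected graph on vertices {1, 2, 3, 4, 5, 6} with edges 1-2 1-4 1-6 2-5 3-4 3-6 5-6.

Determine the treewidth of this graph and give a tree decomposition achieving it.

Treewidth 2.
One optimal decomposition is:
Bags: B1 = {1, 2, 5}  B2 = {1, 5, 6}  B3 = {1, 4, 6}  B4 = {3, 4, 6}
Tree: B1–B2, B2–B3, B3–B4

The largest bag has 3 vertices, giving width 2; this decomposition certifies tw(G) ≤ 2. The edges 2–5–6–1–2 form a cycle, so G is not a tree and its treewidth is at least 2. The upper and lower bounds meet at 2, so that is the treewidth.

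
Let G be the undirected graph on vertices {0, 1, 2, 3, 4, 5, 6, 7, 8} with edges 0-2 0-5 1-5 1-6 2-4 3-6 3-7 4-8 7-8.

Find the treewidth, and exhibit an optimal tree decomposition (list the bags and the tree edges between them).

Every bag has size at most 3, so the width is 3 − 1 = 2 and tw(G) ≤ 2. For the lower bound, G contains the cycle 0–2–4–8–7–3–6–1–5–0, so G is not a forest; only forests have treewidth ≤ 1, hence tw(G) ≥ 2. Combining the bounds, tw(G) = 2.

Treewidth 2.
Bags: B1 = {0, 2, 4}  B2 = {0, 4, 8}  B3 = {0, 7, 8}  B4 = {0, 3, 7}  B5 = {0, 3, 6}  B6 = {0, 1, 6}  B7 = {0, 1, 5}
Tree: B1–B2, B2–B3, B3–B4, B4–B5, B5–B6, B6–B7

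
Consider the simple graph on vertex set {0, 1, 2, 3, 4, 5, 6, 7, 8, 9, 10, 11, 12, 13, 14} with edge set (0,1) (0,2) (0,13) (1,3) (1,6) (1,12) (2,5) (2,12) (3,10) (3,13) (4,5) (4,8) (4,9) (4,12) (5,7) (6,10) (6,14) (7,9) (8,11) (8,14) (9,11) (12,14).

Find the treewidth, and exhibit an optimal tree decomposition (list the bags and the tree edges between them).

Treewidth 3.
Bags: B1 = {7, 8, 9, 11}  B2 = {4, 7, 8, 9}  B3 = {4, 5, 7, 8}  B4 = {4, 5, 8, 14}  B5 = {4, 5, 12, 14}  B6 = {2, 5, 12, 14}  B7 = {2, 6, 12, 14}  B8 = {1, 2, 6, 12}  B9 = {0, 1, 2, 6}  B10 = {0, 1, 6, 10}  B11 = {0, 1, 3, 10}  B12 = {0, 3, 10, 13}
Tree: B1–B2, B2–B3, B3–B4, B4–B5, B5–B6, B6–B7, B7–B8, B8–B9, B9–B10, B10–B11, B11–B12

Every bag has size at most 4, so the width is 4 − 1 = 3 and tw(G) ≤ 3. For the lower bound: the 4 vertex sets {7,9,11}, {8}, {4}, {2,5,12,14} are disjoint, each induces a connected subgraph, and every pair is joined by at least one edge of G. Contracting each set to a single vertex therefore yields K_{4} as a minor, and since treewidth is minor-monotone, tw(G) ≥ tw(K_{4}) = 3. Hence tw(G) = 3 exactly.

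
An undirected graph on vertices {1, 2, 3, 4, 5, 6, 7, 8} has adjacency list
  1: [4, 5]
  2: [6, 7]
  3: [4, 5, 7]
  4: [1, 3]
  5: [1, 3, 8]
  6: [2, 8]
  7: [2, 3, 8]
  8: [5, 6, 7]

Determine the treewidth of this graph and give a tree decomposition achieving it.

Treewidth 2.
One optimal decomposition is:
Bags: B1 = {2, 6, 8}  B2 = {2, 7, 8}  B3 = {5, 7, 8}  B4 = {3, 5, 7}  B5 = {1, 3, 5}  B6 = {1, 3, 4}
Tree: B1–B2, B2–B3, B3–B4, B4–B5, B5–B6

Every bag has size at most 3, so the width is 3 − 1 = 2 and tw(G) ≤ 2. For the lower bound, G contains the cycle 6–2–7–8–6, so G is not a forest; only forests have treewidth ≤ 1, hence tw(G) ≥ 2. The upper and lower bounds meet at 2, so that is the treewidth.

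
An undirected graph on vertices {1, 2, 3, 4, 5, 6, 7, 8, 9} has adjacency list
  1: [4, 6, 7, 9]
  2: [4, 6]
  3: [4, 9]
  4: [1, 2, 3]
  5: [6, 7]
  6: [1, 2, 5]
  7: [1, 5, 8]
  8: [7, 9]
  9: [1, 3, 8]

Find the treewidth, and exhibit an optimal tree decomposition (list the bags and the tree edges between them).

Treewidth 3.
One optimal decomposition is:
Bags: B1 = {3, 4, 8, 9}  B2 = {1, 4, 8, 9}  B3 = {1, 4, 7, 8}  B4 = {1, 2, 4, 7}  B5 = {1, 2, 6, 7}  B6 = {2, 5, 6, 7}
Tree: B1–B2, B2–B3, B3–B4, B4–B5, B5–B6

Every bag has size at most 4, so the width is 4 − 1 = 3 and tw(G) ≤ 3. For the lower bound: the 4 vertex sets {3,8,9}, {4}, {1}, {2,5,6,7} are disjoint, each induces a connected subgraph, and every pair is joined by at least one edge of G. Contracting each set to a single vertex therefore yields K_{4} as a minor, and since treewidth is minor-monotone, tw(G) ≥ tw(K_{4}) = 3. Therefore the treewidth is 3.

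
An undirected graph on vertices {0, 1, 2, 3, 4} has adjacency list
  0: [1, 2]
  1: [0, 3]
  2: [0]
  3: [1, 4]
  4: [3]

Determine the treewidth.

A width-1 tree decomposition is:
Bags: B1 = {0, 2}  B2 = {0, 1}  B3 = {1, 3}  B4 = {3, 4}
Tree: B1–B2, B2–B3, B3–B4
The largest bag has 2 vertices, giving width 1; this decomposition certifies tw(G) ≤ 1. Since G has at least one edge (e.g. 2–0), it is not an edgeless graph, so tw(G) ≥ 1. Therefore the treewidth is 1.

1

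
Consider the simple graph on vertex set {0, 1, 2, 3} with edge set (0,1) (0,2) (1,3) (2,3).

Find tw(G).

A width-2 tree decomposition is:
Bags: B1 = {0, 1, 3}  B2 = {0, 2, 3}
Tree: B1–B2
Each bag holds 3 vertices, so the decomposition has width 2, which upper-bounds the treewidth. For the lower bound, G contains the cycle 0–1–3–2–0, so G is not a forest; only forests have treewidth ≤ 1, hence tw(G) ≥ 2. The upper and lower bounds meet at 2, so that is the treewidth.

2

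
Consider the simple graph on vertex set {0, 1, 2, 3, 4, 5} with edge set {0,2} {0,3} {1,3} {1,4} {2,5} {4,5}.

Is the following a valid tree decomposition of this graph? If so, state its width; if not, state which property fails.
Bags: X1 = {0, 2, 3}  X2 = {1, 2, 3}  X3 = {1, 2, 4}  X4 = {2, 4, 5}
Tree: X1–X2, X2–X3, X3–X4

Yes; width 2.

Vertex coverage: the bags together contain {0, 1, 2, 3, 4, 5}, the full vertex set. Edge coverage: each edge of G has both endpoints in at least one bag. Running intersection: for every vertex, the bags containing it form a connected subtree. All three properties hold, so this is a valid tree decomposition of width max|bag| − 1 = 2, and hence tw(G) ≤ 2.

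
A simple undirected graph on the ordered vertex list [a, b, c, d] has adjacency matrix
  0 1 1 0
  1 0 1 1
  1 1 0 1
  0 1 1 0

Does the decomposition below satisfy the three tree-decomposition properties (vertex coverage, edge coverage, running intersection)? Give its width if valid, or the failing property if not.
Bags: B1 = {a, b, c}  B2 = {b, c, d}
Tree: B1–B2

Every vertex of G appears in some bag (union = {a, b, c, d}); every edge is covered by a bag; and for each vertex v the set of bags containing v is connected in the bag tree. The decomposition is therefore valid. The largest bag has 3 vertices, so the width is 2.

Yes; width 2.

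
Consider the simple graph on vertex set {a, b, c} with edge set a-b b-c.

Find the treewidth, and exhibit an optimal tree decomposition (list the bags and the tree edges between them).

Each bag holds 2 vertices, so the decomposition has width 1, which upper-bounds the treewidth. G has an edge, so its treewidth is at least 1. Combining the bounds, tw(G) = 1.

Treewidth 1.
One such decomposition:
Bags: B1 = {b, c}  B2 = {a, b}
Tree: B1–B2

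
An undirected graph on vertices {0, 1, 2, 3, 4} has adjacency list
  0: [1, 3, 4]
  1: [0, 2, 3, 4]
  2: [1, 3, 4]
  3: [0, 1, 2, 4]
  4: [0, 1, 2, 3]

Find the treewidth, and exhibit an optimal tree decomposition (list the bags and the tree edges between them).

Treewidth 3.
Bags: B1 = {1, 2, 3, 4}  B2 = {0, 1, 3, 4}
Tree: B1–B2

Each bag holds 4 vertices, so the decomposition has width 3, which upper-bounds the treewidth. On the other hand G contains the 4-clique {0, 1, 3, 4}. A clique must lie in a single bag of any decomposition, so no decomposition can have width below 3. Therefore the treewidth is 3.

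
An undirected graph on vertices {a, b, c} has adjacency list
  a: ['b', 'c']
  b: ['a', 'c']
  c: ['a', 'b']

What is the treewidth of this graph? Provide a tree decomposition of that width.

A single bag containing all 3 vertices is trivially a valid decomposition of width 2. On the other hand G contains the 3-clique {a, b, c}. A clique must lie in a single bag of any decomposition, so no decomposition can have width below 2. Hence tw(G) = 2 exactly.

Treewidth 2.
One such decomposition:
Bags: B1 = {a, b, c}
Tree: (single bag)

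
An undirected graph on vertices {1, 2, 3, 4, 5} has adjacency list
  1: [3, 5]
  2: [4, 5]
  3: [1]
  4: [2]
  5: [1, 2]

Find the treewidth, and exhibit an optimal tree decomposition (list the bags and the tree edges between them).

Treewidth 1.
One optimal decomposition is:
Bags: B1 = {1, 3}  B2 = {1, 5}  B3 = {2, 5}  B4 = {2, 4}
Tree: B1–B2, B2–B3, B3–B4

Each bag holds 2 vertices, so the decomposition has width 1, which upper-bounds the treewidth. Any graph with an edge has treewidth ≥ 1, and G has the edge 3–1. Therefore the treewidth is 1.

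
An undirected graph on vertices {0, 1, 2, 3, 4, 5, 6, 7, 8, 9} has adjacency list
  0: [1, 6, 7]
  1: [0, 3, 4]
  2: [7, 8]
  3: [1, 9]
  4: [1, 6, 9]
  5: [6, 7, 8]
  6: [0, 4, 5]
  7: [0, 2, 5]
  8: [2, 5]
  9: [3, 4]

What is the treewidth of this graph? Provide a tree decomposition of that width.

Every bag has size at most 3, so the width is 3 − 1 = 2 and tw(G) ≤ 2. Since 2–8–5–7–2 is a cycle in G, G is not acyclic. Forests are exactly the graphs of treewidth ≤ 1, so tw(G) ≥ 2. Combining the bounds, tw(G) = 2.

Treewidth 2.
One such decomposition:
Bags: B1 = {2, 7, 8}  B2 = {5, 7, 8}  B3 = {0, 5, 7}  B4 = {0, 5, 6}  B5 = {0, 1, 6}  B6 = {1, 4, 6}  B7 = {1, 3, 4}  B8 = {3, 4, 9}
Tree: B1–B2, B2–B3, B3–B4, B4–B5, B5–B6, B6–B7, B7–B8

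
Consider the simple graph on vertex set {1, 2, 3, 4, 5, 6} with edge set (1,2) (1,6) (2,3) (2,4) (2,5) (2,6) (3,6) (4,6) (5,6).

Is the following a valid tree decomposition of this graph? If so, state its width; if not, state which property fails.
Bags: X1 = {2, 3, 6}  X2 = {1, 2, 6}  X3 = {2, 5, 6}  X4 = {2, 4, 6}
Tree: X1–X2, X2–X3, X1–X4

Every vertex of G appears in some bag (union = {1, 2, 3, 4, 5, 6}); every edge is covered by a bag; and for each vertex v the set of bags containing v is connected in the bag tree. The decomposition is therefore valid. The largest bag has 3 vertices, so the width is 2.

Yes; width 2.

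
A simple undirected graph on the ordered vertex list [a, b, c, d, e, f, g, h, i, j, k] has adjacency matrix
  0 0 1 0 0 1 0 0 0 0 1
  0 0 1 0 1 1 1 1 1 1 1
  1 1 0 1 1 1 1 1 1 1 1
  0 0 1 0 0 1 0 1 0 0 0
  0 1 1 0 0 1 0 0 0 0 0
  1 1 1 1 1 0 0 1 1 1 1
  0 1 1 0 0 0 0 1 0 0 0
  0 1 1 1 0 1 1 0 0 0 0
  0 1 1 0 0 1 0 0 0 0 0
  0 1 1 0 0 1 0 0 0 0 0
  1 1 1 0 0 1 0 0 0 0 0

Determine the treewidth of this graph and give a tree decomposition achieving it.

Each bag holds 4 vertices, so the decomposition has width 3, which upper-bounds the treewidth. Conversely, {b, c, g, h} is a clique of size 4, and the vertices of any clique must share a bag in every tree decomposition; so some bag has ≥ 4 vertices and tw(G) ≥ 3. Therefore the treewidth is 3.

Treewidth 3.
One such decomposition:
Bags: B1 = {b, c, f, k}  B2 = {b, c, e, f}  B3 = {a, c, f, k}  B4 = {b, c, f, i}  B5 = {b, c, f, j}  B6 = {b, c, f, h}  B7 = {b, c, g, h}  B8 = {c, d, f, h}
Tree: B1–B2, B1–B3, B2–B4, B4–B5, B2–B6, B6–B7, B6–B8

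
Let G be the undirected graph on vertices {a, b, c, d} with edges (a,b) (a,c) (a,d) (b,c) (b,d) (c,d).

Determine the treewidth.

A width-3 tree decomposition is:
Bags: B1 = {a, b, c, d}
Tree: (single bag)
A single bag containing all 4 vertices is trivially a valid decomposition of width 3. Conversely, {a, b, c, d} is a clique of size 4, and the vertices of any clique must share a bag in every tree decomposition; so some bag has ≥ 4 vertices and tw(G) ≥ 3. The upper and lower bounds meet at 3, so that is the treewidth.

3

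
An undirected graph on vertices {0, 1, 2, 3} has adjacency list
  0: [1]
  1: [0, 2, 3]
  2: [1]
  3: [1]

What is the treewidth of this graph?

1

A width-1 tree decomposition is:
Bags: B1 = {0, 1}  B2 = {1, 2}  B3 = {1, 3}
Tree: B1–B2, B2–B3
The largest bag has 2 vertices, giving width 1; this decomposition certifies tw(G) ≤ 1. Any graph with an edge has treewidth ≥ 1, and G has the edge 0–1. Hence tw(G) = 1 exactly.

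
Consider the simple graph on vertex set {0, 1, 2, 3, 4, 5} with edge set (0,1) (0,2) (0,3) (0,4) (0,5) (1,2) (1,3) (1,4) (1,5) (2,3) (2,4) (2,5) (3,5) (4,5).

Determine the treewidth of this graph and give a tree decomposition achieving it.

The largest bag has 5 vertices, giving width 4; this decomposition certifies tw(G) ≤ 4. For the lower bound, the 5 vertices {0, 1, 2, 3, 5} are pairwise adjacent, and any tree decomposition puts a clique entirely inside one bag — forcing width ≥ 4. Hence tw(G) = 4 exactly.

Treewidth 4.
One optimal decomposition is:
Bags: B1 = {0, 1, 2, 3, 5}  B2 = {0, 1, 2, 4, 5}
Tree: B1–B2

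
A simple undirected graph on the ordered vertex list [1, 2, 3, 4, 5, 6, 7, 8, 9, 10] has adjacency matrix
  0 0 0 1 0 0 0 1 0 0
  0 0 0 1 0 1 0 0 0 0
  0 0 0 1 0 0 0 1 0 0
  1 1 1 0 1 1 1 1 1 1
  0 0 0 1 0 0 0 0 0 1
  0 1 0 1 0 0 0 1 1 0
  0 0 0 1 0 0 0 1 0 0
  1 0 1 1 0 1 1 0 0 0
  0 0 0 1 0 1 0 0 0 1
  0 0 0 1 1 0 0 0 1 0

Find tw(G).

2

A width-2 tree decomposition is:
Bags: B1 = {4, 6, 8}  B2 = {4, 6, 9}  B3 = {2, 4, 6}  B4 = {4, 9, 10}  B5 = {4, 5, 10}  B6 = {1, 4, 8}  B7 = {3, 4, 8}  B8 = {4, 7, 8}
Tree: B1–B2, B2–B3, B2–B4, B4–B5, B1–B6, B1–B7, B6–B8
The largest bag has 3 vertices, giving width 2; this decomposition certifies tw(G) ≤ 2. On the other hand G contains the 3-clique {2, 4, 6}. A clique must lie in a single bag of any decomposition, so no decomposition can have width below 2. Therefore the treewidth is 2.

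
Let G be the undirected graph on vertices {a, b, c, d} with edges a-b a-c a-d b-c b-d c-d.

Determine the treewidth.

3

A width-3 tree decomposition is:
Bags: B1 = {a, b, c, d}
Tree: (single bag)
A single bag containing all 4 vertices is trivially a valid decomposition of width 3. On the other hand G contains the 4-clique {a, b, c, d}. A clique must lie in a single bag of any decomposition, so no decomposition can have width below 3. Hence tw(G) = 3 exactly.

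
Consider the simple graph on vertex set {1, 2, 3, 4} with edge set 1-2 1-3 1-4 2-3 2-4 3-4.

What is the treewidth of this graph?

3

A width-3 tree decomposition is:
Bags: B1 = {1, 2, 3, 4}
Tree: (single bag)
With just one bag of size 4, the width is 4 − 1 = 3, so tw(G) ≤ 3. On the other hand G contains the 4-clique {1, 2, 3, 4}. A clique must lie in a single bag of any decomposition, so no decomposition can have width below 3. Hence tw(G) = 3 exactly.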